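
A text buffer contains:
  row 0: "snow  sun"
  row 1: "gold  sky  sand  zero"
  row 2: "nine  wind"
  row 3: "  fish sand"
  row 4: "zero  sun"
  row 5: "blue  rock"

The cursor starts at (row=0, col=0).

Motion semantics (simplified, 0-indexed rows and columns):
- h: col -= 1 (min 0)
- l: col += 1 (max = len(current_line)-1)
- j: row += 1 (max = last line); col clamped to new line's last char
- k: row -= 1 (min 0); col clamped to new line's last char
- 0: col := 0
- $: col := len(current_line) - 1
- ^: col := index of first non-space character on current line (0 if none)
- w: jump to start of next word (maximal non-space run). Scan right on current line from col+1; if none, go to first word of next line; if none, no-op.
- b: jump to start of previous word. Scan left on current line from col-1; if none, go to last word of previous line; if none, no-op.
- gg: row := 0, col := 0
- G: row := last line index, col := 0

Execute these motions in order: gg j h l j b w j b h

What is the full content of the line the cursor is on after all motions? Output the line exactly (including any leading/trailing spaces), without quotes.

Answer:   fish sand

Derivation:
After 1 (gg): row=0 col=0 char='s'
After 2 (j): row=1 col=0 char='g'
After 3 (h): row=1 col=0 char='g'
After 4 (l): row=1 col=1 char='o'
After 5 (j): row=2 col=1 char='i'
After 6 (b): row=2 col=0 char='n'
After 7 (w): row=2 col=6 char='w'
After 8 (j): row=3 col=6 char='_'
After 9 (b): row=3 col=2 char='f'
After 10 (h): row=3 col=1 char='_'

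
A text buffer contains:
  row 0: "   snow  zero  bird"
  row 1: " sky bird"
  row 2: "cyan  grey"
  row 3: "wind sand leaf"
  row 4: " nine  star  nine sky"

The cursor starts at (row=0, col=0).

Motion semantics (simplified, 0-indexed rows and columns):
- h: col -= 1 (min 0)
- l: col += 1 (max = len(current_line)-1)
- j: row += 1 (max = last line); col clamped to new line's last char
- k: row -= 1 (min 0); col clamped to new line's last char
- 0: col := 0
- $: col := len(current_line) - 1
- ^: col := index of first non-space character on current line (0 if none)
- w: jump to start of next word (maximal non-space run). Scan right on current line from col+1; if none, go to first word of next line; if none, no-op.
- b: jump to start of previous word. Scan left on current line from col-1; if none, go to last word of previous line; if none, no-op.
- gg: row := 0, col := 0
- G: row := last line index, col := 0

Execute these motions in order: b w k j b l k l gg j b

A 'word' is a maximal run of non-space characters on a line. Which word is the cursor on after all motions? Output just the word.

Answer: bird

Derivation:
After 1 (b): row=0 col=0 char='_'
After 2 (w): row=0 col=3 char='s'
After 3 (k): row=0 col=3 char='s'
After 4 (j): row=1 col=3 char='y'
After 5 (b): row=1 col=1 char='s'
After 6 (l): row=1 col=2 char='k'
After 7 (k): row=0 col=2 char='_'
After 8 (l): row=0 col=3 char='s'
After 9 (gg): row=0 col=0 char='_'
After 10 (j): row=1 col=0 char='_'
After 11 (b): row=0 col=15 char='b'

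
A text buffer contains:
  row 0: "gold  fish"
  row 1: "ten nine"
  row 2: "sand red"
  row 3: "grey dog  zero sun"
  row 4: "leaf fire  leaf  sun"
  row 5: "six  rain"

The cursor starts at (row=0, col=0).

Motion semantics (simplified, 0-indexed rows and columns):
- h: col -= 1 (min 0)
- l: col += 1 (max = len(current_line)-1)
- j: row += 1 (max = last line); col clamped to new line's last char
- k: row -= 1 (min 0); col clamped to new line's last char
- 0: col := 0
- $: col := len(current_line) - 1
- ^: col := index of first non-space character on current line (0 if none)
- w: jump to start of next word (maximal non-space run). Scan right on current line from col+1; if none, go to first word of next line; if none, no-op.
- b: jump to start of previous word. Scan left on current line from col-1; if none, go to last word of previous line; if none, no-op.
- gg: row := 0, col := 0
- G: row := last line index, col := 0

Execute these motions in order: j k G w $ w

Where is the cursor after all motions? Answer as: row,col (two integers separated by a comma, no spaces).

Answer: 5,8

Derivation:
After 1 (j): row=1 col=0 char='t'
After 2 (k): row=0 col=0 char='g'
After 3 (G): row=5 col=0 char='s'
After 4 (w): row=5 col=5 char='r'
After 5 ($): row=5 col=8 char='n'
After 6 (w): row=5 col=8 char='n'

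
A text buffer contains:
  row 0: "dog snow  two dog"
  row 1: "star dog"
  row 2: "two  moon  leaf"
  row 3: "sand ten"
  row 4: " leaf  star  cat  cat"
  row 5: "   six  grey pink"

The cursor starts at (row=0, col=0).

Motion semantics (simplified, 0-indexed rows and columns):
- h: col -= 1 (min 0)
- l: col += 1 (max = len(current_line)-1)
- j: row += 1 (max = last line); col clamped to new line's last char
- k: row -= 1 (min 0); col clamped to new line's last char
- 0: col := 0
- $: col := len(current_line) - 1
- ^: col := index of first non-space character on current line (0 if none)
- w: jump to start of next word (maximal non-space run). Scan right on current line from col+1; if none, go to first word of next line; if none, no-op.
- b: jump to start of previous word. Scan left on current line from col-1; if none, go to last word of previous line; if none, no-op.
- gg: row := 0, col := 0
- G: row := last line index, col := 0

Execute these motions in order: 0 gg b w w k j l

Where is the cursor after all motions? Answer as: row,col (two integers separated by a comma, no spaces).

After 1 (0): row=0 col=0 char='d'
After 2 (gg): row=0 col=0 char='d'
After 3 (b): row=0 col=0 char='d'
After 4 (w): row=0 col=4 char='s'
After 5 (w): row=0 col=10 char='t'
After 6 (k): row=0 col=10 char='t'
After 7 (j): row=1 col=7 char='g'
After 8 (l): row=1 col=7 char='g'

Answer: 1,7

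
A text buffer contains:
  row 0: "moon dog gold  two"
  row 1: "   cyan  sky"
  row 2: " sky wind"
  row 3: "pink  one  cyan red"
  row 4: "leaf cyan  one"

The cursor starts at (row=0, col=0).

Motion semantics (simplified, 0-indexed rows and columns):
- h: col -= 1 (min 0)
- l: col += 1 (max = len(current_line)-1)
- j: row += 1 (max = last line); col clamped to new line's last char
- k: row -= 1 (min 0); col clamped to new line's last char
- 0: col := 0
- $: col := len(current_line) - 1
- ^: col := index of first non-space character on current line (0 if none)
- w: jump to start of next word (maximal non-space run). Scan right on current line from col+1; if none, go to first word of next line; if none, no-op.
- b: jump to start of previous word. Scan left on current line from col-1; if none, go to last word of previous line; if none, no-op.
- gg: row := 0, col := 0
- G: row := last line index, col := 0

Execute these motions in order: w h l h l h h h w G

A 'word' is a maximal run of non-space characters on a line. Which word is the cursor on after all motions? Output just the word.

After 1 (w): row=0 col=5 char='d'
After 2 (h): row=0 col=4 char='_'
After 3 (l): row=0 col=5 char='d'
After 4 (h): row=0 col=4 char='_'
After 5 (l): row=0 col=5 char='d'
After 6 (h): row=0 col=4 char='_'
After 7 (h): row=0 col=3 char='n'
After 8 (h): row=0 col=2 char='o'
After 9 (w): row=0 col=5 char='d'
After 10 (G): row=4 col=0 char='l'

Answer: leaf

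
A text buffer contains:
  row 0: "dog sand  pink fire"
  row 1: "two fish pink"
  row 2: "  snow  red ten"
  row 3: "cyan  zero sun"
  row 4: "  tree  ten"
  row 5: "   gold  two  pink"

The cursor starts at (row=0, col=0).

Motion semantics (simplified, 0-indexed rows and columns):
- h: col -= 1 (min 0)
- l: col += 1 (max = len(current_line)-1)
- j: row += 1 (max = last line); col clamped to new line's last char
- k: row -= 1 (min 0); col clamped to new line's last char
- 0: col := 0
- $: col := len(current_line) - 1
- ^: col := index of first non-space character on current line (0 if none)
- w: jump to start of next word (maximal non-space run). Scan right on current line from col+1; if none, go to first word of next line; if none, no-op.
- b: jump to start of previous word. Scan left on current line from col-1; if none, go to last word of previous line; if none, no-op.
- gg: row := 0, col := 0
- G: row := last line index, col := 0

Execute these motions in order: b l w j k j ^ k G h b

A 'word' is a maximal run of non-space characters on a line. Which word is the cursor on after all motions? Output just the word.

After 1 (b): row=0 col=0 char='d'
After 2 (l): row=0 col=1 char='o'
After 3 (w): row=0 col=4 char='s'
After 4 (j): row=1 col=4 char='f'
After 5 (k): row=0 col=4 char='s'
After 6 (j): row=1 col=4 char='f'
After 7 (^): row=1 col=0 char='t'
After 8 (k): row=0 col=0 char='d'
After 9 (G): row=5 col=0 char='_'
After 10 (h): row=5 col=0 char='_'
After 11 (b): row=4 col=8 char='t'

Answer: ten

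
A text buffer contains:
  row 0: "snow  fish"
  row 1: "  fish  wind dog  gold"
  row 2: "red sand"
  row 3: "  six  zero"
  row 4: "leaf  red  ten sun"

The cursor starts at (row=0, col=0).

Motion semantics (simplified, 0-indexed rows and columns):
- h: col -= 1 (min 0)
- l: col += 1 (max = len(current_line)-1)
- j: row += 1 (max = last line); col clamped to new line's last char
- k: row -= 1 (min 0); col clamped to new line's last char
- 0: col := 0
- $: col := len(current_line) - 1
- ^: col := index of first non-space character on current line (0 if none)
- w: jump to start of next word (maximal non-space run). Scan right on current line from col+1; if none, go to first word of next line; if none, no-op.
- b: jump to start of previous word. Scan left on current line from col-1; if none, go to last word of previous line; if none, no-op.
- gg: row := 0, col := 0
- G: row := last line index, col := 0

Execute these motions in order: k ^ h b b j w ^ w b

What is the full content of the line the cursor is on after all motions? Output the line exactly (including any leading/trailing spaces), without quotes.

After 1 (k): row=0 col=0 char='s'
After 2 (^): row=0 col=0 char='s'
After 3 (h): row=0 col=0 char='s'
After 4 (b): row=0 col=0 char='s'
After 5 (b): row=0 col=0 char='s'
After 6 (j): row=1 col=0 char='_'
After 7 (w): row=1 col=2 char='f'
After 8 (^): row=1 col=2 char='f'
After 9 (w): row=1 col=8 char='w'
After 10 (b): row=1 col=2 char='f'

Answer:   fish  wind dog  gold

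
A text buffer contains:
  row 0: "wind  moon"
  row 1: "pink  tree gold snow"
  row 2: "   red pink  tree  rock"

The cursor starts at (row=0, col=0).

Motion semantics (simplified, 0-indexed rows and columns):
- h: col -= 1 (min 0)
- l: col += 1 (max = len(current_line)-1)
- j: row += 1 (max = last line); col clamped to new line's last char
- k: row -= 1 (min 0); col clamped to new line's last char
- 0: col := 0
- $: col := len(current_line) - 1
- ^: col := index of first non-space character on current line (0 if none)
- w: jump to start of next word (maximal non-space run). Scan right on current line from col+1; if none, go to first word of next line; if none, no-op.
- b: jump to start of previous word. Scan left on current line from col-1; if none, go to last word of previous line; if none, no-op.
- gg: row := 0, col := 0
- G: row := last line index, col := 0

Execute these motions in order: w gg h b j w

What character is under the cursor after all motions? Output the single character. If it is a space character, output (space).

Answer: t

Derivation:
After 1 (w): row=0 col=6 char='m'
After 2 (gg): row=0 col=0 char='w'
After 3 (h): row=0 col=0 char='w'
After 4 (b): row=0 col=0 char='w'
After 5 (j): row=1 col=0 char='p'
After 6 (w): row=1 col=6 char='t'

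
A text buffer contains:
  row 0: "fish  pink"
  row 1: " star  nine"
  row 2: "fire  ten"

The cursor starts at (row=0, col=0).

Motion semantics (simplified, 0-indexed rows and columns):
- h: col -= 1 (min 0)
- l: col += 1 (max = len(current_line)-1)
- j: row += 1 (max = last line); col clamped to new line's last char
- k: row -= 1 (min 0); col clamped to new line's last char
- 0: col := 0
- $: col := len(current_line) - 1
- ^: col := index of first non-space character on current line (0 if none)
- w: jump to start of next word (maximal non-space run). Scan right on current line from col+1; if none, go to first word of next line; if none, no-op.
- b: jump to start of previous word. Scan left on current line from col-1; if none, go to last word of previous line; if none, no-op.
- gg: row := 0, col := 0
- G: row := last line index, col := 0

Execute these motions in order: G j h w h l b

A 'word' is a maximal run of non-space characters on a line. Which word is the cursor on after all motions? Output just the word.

After 1 (G): row=2 col=0 char='f'
After 2 (j): row=2 col=0 char='f'
After 3 (h): row=2 col=0 char='f'
After 4 (w): row=2 col=6 char='t'
After 5 (h): row=2 col=5 char='_'
After 6 (l): row=2 col=6 char='t'
After 7 (b): row=2 col=0 char='f'

Answer: fire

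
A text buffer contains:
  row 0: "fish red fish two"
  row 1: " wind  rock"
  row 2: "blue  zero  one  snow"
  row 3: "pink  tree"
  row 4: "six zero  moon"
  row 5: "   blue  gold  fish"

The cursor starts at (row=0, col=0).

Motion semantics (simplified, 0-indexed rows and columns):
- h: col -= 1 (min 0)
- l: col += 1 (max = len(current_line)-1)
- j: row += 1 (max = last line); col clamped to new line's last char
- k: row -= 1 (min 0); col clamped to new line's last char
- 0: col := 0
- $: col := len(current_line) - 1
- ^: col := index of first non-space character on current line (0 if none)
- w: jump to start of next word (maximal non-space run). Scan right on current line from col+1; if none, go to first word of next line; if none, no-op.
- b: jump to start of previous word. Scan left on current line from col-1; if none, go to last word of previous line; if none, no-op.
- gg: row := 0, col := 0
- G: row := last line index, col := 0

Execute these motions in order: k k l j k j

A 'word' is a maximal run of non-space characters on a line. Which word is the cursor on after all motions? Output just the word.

After 1 (k): row=0 col=0 char='f'
After 2 (k): row=0 col=0 char='f'
After 3 (l): row=0 col=1 char='i'
After 4 (j): row=1 col=1 char='w'
After 5 (k): row=0 col=1 char='i'
After 6 (j): row=1 col=1 char='w'

Answer: wind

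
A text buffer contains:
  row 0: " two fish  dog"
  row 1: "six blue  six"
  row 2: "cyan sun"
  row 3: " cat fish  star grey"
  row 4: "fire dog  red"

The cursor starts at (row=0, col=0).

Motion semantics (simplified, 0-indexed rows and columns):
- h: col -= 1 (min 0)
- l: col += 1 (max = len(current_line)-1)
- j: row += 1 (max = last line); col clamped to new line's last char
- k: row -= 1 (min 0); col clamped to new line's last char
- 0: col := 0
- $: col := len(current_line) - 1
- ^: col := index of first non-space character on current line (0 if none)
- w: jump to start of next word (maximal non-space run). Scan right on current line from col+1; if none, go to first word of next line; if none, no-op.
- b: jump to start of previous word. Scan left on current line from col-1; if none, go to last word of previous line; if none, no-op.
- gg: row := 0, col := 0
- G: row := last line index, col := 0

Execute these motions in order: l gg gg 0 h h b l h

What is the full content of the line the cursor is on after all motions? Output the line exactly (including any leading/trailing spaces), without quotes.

After 1 (l): row=0 col=1 char='t'
After 2 (gg): row=0 col=0 char='_'
After 3 (gg): row=0 col=0 char='_'
After 4 (0): row=0 col=0 char='_'
After 5 (h): row=0 col=0 char='_'
After 6 (h): row=0 col=0 char='_'
After 7 (b): row=0 col=0 char='_'
After 8 (l): row=0 col=1 char='t'
After 9 (h): row=0 col=0 char='_'

Answer:  two fish  dog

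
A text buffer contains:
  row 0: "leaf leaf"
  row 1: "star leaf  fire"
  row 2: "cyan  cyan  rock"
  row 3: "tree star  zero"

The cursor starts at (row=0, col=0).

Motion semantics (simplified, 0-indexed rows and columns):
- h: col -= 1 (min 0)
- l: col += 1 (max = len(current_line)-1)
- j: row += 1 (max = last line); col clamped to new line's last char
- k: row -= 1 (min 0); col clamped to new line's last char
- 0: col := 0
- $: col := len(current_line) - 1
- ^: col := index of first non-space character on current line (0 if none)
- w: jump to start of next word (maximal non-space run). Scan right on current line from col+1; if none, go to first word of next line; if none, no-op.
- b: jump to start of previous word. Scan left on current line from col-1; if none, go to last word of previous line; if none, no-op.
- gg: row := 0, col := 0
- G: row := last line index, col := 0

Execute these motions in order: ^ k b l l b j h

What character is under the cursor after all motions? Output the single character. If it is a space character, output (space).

Answer: s

Derivation:
After 1 (^): row=0 col=0 char='l'
After 2 (k): row=0 col=0 char='l'
After 3 (b): row=0 col=0 char='l'
After 4 (l): row=0 col=1 char='e'
After 5 (l): row=0 col=2 char='a'
After 6 (b): row=0 col=0 char='l'
After 7 (j): row=1 col=0 char='s'
After 8 (h): row=1 col=0 char='s'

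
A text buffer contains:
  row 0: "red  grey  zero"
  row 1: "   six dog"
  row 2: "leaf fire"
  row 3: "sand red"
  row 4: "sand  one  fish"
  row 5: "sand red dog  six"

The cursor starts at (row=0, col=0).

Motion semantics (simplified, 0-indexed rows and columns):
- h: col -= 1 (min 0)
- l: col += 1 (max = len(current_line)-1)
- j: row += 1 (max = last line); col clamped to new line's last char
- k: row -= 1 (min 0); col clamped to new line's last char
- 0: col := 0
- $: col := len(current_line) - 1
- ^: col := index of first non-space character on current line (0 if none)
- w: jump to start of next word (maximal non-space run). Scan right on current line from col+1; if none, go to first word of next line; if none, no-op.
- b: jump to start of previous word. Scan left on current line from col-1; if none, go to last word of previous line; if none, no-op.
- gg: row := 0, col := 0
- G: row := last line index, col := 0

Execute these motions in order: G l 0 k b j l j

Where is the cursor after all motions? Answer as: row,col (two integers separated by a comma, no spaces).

After 1 (G): row=5 col=0 char='s'
After 2 (l): row=5 col=1 char='a'
After 3 (0): row=5 col=0 char='s'
After 4 (k): row=4 col=0 char='s'
After 5 (b): row=3 col=5 char='r'
After 6 (j): row=4 col=5 char='_'
After 7 (l): row=4 col=6 char='o'
After 8 (j): row=5 col=6 char='e'

Answer: 5,6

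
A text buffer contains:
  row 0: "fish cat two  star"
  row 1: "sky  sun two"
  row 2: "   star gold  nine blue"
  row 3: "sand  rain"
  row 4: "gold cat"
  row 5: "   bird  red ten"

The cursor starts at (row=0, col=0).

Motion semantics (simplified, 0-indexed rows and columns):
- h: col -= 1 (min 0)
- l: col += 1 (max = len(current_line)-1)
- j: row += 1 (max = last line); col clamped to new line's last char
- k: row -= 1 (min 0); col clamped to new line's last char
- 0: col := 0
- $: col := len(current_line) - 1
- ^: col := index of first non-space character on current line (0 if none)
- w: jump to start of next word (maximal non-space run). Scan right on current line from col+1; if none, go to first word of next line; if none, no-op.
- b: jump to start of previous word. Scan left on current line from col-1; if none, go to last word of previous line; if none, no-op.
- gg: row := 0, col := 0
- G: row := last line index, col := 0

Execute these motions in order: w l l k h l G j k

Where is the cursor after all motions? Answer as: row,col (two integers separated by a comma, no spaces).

After 1 (w): row=0 col=5 char='c'
After 2 (l): row=0 col=6 char='a'
After 3 (l): row=0 col=7 char='t'
After 4 (k): row=0 col=7 char='t'
After 5 (h): row=0 col=6 char='a'
After 6 (l): row=0 col=7 char='t'
After 7 (G): row=5 col=0 char='_'
After 8 (j): row=5 col=0 char='_'
After 9 (k): row=4 col=0 char='g'

Answer: 4,0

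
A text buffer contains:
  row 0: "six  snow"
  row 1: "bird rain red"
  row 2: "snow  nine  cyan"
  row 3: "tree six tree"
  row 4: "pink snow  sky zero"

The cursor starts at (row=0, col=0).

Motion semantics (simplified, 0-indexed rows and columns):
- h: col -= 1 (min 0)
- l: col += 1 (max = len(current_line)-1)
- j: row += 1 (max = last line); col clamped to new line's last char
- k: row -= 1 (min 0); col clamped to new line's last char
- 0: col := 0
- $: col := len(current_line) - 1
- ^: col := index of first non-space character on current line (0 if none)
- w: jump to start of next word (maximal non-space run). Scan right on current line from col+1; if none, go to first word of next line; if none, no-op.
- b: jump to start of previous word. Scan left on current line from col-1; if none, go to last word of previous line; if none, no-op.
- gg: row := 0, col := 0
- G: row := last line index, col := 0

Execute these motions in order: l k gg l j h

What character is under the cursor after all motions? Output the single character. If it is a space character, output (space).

After 1 (l): row=0 col=1 char='i'
After 2 (k): row=0 col=1 char='i'
After 3 (gg): row=0 col=0 char='s'
After 4 (l): row=0 col=1 char='i'
After 5 (j): row=1 col=1 char='i'
After 6 (h): row=1 col=0 char='b'

Answer: b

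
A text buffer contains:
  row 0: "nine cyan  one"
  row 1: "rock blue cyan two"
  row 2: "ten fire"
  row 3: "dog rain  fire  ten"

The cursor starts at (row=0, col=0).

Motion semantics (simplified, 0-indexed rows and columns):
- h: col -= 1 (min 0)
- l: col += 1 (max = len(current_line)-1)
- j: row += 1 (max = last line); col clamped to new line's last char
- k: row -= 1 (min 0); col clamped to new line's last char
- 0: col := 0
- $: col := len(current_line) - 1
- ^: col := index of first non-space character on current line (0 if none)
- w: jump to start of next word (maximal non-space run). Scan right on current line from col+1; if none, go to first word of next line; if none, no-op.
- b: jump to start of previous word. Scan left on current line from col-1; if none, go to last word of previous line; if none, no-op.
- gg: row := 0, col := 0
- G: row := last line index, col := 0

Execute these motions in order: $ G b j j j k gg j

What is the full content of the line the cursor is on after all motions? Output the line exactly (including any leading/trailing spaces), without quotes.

After 1 ($): row=0 col=13 char='e'
After 2 (G): row=3 col=0 char='d'
After 3 (b): row=2 col=4 char='f'
After 4 (j): row=3 col=4 char='r'
After 5 (j): row=3 col=4 char='r'
After 6 (j): row=3 col=4 char='r'
After 7 (k): row=2 col=4 char='f'
After 8 (gg): row=0 col=0 char='n'
After 9 (j): row=1 col=0 char='r'

Answer: rock blue cyan two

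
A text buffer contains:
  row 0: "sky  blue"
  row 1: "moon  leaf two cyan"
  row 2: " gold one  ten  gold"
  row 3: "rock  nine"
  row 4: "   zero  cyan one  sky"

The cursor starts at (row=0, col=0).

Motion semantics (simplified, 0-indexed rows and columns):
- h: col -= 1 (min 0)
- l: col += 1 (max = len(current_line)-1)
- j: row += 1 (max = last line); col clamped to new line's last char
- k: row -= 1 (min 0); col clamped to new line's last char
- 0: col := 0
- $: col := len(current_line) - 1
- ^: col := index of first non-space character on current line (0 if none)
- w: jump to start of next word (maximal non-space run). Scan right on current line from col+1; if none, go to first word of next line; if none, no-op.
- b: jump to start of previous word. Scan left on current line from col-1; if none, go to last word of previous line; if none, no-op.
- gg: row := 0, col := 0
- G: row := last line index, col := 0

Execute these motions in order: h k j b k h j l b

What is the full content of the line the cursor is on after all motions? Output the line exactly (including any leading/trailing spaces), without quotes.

Answer: moon  leaf two cyan

Derivation:
After 1 (h): row=0 col=0 char='s'
After 2 (k): row=0 col=0 char='s'
After 3 (j): row=1 col=0 char='m'
After 4 (b): row=0 col=5 char='b'
After 5 (k): row=0 col=5 char='b'
After 6 (h): row=0 col=4 char='_'
After 7 (j): row=1 col=4 char='_'
After 8 (l): row=1 col=5 char='_'
After 9 (b): row=1 col=0 char='m'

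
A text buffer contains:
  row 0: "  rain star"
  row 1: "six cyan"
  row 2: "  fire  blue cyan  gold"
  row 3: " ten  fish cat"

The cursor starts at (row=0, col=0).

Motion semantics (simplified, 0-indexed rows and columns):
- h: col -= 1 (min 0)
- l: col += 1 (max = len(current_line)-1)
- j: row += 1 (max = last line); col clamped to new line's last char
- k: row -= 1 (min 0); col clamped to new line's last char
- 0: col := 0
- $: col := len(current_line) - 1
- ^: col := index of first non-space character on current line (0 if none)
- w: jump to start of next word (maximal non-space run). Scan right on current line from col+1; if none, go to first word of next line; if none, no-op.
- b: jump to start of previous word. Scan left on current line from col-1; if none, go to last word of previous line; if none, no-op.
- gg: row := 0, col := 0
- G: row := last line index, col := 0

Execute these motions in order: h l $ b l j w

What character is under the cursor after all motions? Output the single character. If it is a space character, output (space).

Answer: f

Derivation:
After 1 (h): row=0 col=0 char='_'
After 2 (l): row=0 col=1 char='_'
After 3 ($): row=0 col=10 char='r'
After 4 (b): row=0 col=7 char='s'
After 5 (l): row=0 col=8 char='t'
After 6 (j): row=1 col=7 char='n'
After 7 (w): row=2 col=2 char='f'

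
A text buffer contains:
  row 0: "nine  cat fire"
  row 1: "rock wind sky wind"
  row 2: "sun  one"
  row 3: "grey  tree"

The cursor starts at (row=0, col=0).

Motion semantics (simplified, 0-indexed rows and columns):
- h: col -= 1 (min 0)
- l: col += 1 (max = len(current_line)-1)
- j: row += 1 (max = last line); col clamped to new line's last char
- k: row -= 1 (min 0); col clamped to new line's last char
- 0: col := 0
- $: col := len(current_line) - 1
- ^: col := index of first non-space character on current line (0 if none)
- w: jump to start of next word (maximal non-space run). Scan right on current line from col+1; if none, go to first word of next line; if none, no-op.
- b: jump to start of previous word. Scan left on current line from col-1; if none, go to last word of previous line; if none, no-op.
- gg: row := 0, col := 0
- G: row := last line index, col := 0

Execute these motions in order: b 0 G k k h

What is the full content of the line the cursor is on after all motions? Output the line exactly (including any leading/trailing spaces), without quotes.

Answer: rock wind sky wind

Derivation:
After 1 (b): row=0 col=0 char='n'
After 2 (0): row=0 col=0 char='n'
After 3 (G): row=3 col=0 char='g'
After 4 (k): row=2 col=0 char='s'
After 5 (k): row=1 col=0 char='r'
After 6 (h): row=1 col=0 char='r'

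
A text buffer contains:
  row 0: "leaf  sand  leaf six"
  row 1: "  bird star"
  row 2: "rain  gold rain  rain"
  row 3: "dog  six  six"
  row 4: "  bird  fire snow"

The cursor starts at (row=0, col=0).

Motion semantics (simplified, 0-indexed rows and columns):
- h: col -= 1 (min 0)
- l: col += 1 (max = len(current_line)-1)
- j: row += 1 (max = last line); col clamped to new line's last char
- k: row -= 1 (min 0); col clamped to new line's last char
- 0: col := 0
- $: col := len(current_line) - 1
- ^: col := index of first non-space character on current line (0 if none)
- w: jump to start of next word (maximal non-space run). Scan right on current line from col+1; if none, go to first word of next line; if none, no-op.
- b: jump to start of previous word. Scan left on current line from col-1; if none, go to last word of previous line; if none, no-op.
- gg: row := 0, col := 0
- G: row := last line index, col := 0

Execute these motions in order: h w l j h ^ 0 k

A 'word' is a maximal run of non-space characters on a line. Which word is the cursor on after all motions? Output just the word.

After 1 (h): row=0 col=0 char='l'
After 2 (w): row=0 col=6 char='s'
After 3 (l): row=0 col=7 char='a'
After 4 (j): row=1 col=7 char='s'
After 5 (h): row=1 col=6 char='_'
After 6 (^): row=1 col=2 char='b'
After 7 (0): row=1 col=0 char='_'
After 8 (k): row=0 col=0 char='l'

Answer: leaf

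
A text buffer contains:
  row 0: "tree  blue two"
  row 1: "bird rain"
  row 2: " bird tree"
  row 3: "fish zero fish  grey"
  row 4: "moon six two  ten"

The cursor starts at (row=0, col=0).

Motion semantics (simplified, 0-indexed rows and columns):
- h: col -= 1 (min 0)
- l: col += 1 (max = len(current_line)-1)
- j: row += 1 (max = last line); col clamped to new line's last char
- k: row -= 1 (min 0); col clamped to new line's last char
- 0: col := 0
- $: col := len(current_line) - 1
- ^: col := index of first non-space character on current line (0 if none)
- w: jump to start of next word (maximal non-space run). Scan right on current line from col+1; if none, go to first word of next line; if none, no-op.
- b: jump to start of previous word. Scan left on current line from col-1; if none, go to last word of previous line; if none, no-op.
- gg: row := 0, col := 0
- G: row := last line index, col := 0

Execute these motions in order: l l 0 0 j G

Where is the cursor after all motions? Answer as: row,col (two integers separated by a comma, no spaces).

Answer: 4,0

Derivation:
After 1 (l): row=0 col=1 char='r'
After 2 (l): row=0 col=2 char='e'
After 3 (0): row=0 col=0 char='t'
After 4 (0): row=0 col=0 char='t'
After 5 (j): row=1 col=0 char='b'
After 6 (G): row=4 col=0 char='m'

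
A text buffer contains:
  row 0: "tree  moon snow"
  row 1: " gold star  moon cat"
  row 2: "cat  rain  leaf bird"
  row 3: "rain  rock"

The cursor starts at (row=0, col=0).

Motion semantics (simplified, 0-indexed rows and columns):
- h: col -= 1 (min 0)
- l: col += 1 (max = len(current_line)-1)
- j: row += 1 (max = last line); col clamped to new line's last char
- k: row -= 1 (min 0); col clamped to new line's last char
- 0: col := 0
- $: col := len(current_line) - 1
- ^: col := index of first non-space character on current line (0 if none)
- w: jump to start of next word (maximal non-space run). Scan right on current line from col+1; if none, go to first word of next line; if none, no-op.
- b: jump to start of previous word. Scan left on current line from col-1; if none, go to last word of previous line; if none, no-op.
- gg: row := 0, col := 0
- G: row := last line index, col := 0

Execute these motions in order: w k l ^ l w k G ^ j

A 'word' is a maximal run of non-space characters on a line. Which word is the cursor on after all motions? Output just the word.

Answer: rain

Derivation:
After 1 (w): row=0 col=6 char='m'
After 2 (k): row=0 col=6 char='m'
After 3 (l): row=0 col=7 char='o'
After 4 (^): row=0 col=0 char='t'
After 5 (l): row=0 col=1 char='r'
After 6 (w): row=0 col=6 char='m'
After 7 (k): row=0 col=6 char='m'
After 8 (G): row=3 col=0 char='r'
After 9 (^): row=3 col=0 char='r'
After 10 (j): row=3 col=0 char='r'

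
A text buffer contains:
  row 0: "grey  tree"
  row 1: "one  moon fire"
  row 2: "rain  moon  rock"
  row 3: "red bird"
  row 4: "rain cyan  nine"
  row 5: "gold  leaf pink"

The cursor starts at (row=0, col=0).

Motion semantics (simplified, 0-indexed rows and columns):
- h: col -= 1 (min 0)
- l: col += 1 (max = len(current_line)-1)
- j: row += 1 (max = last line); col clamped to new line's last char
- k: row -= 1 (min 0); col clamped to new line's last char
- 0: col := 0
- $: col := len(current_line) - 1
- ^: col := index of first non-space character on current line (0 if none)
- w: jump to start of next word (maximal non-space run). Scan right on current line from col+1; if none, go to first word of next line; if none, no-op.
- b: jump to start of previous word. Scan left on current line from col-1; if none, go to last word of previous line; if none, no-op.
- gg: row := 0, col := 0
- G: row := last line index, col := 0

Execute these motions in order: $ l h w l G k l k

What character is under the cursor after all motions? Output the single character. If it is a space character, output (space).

After 1 ($): row=0 col=9 char='e'
After 2 (l): row=0 col=9 char='e'
After 3 (h): row=0 col=8 char='e'
After 4 (w): row=1 col=0 char='o'
After 5 (l): row=1 col=1 char='n'
After 6 (G): row=5 col=0 char='g'
After 7 (k): row=4 col=0 char='r'
After 8 (l): row=4 col=1 char='a'
After 9 (k): row=3 col=1 char='e'

Answer: e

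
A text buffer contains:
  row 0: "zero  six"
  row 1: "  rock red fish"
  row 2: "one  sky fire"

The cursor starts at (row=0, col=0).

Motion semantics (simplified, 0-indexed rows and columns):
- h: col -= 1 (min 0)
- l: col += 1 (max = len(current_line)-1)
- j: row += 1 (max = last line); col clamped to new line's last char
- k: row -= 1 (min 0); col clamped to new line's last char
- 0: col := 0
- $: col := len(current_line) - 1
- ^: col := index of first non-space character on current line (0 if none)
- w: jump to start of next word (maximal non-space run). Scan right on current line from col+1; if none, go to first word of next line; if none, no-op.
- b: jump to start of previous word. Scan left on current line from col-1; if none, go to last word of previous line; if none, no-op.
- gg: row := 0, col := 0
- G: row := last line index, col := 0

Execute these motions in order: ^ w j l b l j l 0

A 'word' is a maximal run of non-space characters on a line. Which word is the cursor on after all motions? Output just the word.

After 1 (^): row=0 col=0 char='z'
After 2 (w): row=0 col=6 char='s'
After 3 (j): row=1 col=6 char='_'
After 4 (l): row=1 col=7 char='r'
After 5 (b): row=1 col=2 char='r'
After 6 (l): row=1 col=3 char='o'
After 7 (j): row=2 col=3 char='_'
After 8 (l): row=2 col=4 char='_'
After 9 (0): row=2 col=0 char='o'

Answer: one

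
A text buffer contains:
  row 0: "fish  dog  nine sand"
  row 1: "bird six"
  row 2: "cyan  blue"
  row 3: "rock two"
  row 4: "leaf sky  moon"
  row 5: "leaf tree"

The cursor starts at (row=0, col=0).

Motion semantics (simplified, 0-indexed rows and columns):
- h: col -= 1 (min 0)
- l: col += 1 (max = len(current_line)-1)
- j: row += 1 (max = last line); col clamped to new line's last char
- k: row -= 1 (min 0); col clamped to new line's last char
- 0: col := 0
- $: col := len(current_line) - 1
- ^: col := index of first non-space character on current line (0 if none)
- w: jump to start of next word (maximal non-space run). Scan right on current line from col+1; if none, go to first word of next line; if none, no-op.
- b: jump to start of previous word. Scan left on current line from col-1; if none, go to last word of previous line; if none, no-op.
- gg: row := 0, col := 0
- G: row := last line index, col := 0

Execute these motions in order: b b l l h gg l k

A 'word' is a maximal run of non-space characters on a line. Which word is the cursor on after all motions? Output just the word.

Answer: fish

Derivation:
After 1 (b): row=0 col=0 char='f'
After 2 (b): row=0 col=0 char='f'
After 3 (l): row=0 col=1 char='i'
After 4 (l): row=0 col=2 char='s'
After 5 (h): row=0 col=1 char='i'
After 6 (gg): row=0 col=0 char='f'
After 7 (l): row=0 col=1 char='i'
After 8 (k): row=0 col=1 char='i'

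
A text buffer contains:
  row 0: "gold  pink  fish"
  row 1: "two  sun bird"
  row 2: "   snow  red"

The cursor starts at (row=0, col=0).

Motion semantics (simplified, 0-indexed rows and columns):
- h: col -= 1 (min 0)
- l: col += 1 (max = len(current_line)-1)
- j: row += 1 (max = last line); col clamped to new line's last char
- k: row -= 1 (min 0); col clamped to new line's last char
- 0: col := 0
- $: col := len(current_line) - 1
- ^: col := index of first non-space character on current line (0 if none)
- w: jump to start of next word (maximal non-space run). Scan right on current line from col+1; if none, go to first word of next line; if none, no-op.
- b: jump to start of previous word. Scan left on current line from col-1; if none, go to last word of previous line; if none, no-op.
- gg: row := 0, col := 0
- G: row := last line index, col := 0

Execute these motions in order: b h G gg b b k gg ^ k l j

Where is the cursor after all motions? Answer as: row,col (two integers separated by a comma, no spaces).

After 1 (b): row=0 col=0 char='g'
After 2 (h): row=0 col=0 char='g'
After 3 (G): row=2 col=0 char='_'
After 4 (gg): row=0 col=0 char='g'
After 5 (b): row=0 col=0 char='g'
After 6 (b): row=0 col=0 char='g'
After 7 (k): row=0 col=0 char='g'
After 8 (gg): row=0 col=0 char='g'
After 9 (^): row=0 col=0 char='g'
After 10 (k): row=0 col=0 char='g'
After 11 (l): row=0 col=1 char='o'
After 12 (j): row=1 col=1 char='w'

Answer: 1,1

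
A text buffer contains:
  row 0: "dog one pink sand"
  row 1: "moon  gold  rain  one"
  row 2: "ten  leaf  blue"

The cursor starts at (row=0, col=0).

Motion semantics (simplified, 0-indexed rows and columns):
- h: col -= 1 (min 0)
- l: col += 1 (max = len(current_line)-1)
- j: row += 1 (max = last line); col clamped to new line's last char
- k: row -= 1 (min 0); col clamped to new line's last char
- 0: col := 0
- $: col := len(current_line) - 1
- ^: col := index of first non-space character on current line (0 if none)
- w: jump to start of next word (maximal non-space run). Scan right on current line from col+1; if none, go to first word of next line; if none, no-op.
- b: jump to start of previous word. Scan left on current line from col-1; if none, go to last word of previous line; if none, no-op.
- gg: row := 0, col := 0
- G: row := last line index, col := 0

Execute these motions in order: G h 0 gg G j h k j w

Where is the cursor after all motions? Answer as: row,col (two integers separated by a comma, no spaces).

Answer: 2,5

Derivation:
After 1 (G): row=2 col=0 char='t'
After 2 (h): row=2 col=0 char='t'
After 3 (0): row=2 col=0 char='t'
After 4 (gg): row=0 col=0 char='d'
After 5 (G): row=2 col=0 char='t'
After 6 (j): row=2 col=0 char='t'
After 7 (h): row=2 col=0 char='t'
After 8 (k): row=1 col=0 char='m'
After 9 (j): row=2 col=0 char='t'
After 10 (w): row=2 col=5 char='l'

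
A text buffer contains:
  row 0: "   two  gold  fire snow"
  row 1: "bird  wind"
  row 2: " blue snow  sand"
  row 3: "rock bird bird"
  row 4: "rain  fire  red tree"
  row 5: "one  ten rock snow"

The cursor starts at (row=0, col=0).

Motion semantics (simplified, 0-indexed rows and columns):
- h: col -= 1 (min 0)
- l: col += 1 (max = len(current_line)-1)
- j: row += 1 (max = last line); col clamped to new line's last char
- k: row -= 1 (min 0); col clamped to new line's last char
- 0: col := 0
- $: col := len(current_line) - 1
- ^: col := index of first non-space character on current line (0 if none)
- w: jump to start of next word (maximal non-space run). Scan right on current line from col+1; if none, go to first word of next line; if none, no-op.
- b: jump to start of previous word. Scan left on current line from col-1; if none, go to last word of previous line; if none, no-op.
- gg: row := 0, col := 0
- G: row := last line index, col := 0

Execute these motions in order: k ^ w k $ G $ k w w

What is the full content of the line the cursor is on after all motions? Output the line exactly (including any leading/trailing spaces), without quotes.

Answer: one  ten rock snow

Derivation:
After 1 (k): row=0 col=0 char='_'
After 2 (^): row=0 col=3 char='t'
After 3 (w): row=0 col=8 char='g'
After 4 (k): row=0 col=8 char='g'
After 5 ($): row=0 col=22 char='w'
After 6 (G): row=5 col=0 char='o'
After 7 ($): row=5 col=17 char='w'
After 8 (k): row=4 col=17 char='r'
After 9 (w): row=5 col=0 char='o'
After 10 (w): row=5 col=5 char='t'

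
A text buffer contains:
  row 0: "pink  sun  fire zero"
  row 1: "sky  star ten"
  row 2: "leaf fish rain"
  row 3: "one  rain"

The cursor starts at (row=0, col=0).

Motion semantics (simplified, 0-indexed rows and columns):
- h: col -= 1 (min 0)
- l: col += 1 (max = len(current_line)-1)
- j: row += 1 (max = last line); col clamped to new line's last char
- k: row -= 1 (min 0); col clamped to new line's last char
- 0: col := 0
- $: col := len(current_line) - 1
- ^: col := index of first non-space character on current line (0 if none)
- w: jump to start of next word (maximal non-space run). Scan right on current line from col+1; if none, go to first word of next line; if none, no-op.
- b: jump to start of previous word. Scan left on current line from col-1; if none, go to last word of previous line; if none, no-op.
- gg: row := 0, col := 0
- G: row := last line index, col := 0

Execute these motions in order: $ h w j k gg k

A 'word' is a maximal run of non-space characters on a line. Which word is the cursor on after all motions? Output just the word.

After 1 ($): row=0 col=19 char='o'
After 2 (h): row=0 col=18 char='r'
After 3 (w): row=1 col=0 char='s'
After 4 (j): row=2 col=0 char='l'
After 5 (k): row=1 col=0 char='s'
After 6 (gg): row=0 col=0 char='p'
After 7 (k): row=0 col=0 char='p'

Answer: pink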